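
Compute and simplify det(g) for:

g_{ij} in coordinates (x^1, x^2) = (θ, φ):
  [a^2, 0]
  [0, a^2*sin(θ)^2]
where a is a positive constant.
For a 2×2 metric: det(g) = g_{11}·g_{22} - g_{12}·g_{21}
= (a^2)·(a^2*sin(θ)^2) - (0)·(0)
= a^4*sin(θ)^2 - 0
det(g) = a^4*sin(θ)^2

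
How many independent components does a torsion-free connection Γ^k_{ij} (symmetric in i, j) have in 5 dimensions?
Γ^k_{ij} has n choices for the upper index and n(n+1)/2 independent symmetric lower index pairs.
Total = 5 × 5×6/2 = 5 × 15 = 75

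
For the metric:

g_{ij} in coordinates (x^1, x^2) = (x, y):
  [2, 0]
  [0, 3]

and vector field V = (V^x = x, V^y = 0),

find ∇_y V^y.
All Christoffel symbols are zero.
∇_y V^y = ∂_y V^y + Γ^y_{y j} V^j
  = (0) + (0)(x) + (0)(0)
  = 0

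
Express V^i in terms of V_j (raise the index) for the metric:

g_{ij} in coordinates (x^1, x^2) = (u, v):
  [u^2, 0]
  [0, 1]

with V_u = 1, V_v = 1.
Inverse metric (diagonal): g^{uu} = 1/u^2, g^{vv} = 1
V^i = g^{ij} V_j:
V^u = (1/u^2)(1) + (0)(1) = 1/u^2
V^v = (0)(1) + (1)(1) = 1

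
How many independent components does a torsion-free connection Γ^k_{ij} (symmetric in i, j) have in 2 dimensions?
Γ^k_{ij} has n choices for the upper index and n(n+1)/2 independent symmetric lower index pairs.
Total = 2 × 2×3/2 = 2 × 3 = 6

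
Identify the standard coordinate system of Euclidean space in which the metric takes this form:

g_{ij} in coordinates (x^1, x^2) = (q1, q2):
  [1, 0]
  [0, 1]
All components are constant and the metric is the identity, i.e. orthonormal rectilinear coordinates.
Cartesian (2D) coordinates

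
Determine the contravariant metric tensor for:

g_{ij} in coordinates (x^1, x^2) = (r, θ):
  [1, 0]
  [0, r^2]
The metric is diagonal, so g^{ij} is diagonal with entries 1/g_{ii}: diag(1, 1/(r^2)).
g^{ij}:
  [1, 0]
  [0, 1/r^2]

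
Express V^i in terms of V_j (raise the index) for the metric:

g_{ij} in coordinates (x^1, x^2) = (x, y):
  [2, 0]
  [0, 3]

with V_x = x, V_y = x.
Inverse metric (diagonal): g^{xx} = 1/2, g^{yy} = 1/3
V^i = g^{ij} V_j:
V^x = (1/2)(x) + (0)(x) = x/2
V^y = (0)(x) + (1/3)(x) = x/3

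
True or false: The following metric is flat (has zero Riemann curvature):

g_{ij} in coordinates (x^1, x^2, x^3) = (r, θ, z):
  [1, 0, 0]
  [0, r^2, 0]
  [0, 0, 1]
Non-zero Christoffel symbols:
Γ^r_{θ θ} = -r
Γ^θ_{r θ} = 1/r
Ricci tensor: R_{rr} = 0, R_{rθ} = 0, R_{rz} = 0, R_{θθ} = 0, R_{θz} = 0, R_{zz} = 0
All R_{ij} vanish; in 3 dimensions the Riemann tensor is fully determined by the Ricci tensor, so R^i_{jkl} = 0: the metric is flat (curvilinear coordinates on flat space).
True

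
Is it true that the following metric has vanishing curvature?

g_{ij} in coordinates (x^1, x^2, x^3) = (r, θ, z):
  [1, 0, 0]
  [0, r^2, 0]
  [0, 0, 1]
Non-zero Christoffel symbols:
Γ^r_{θ θ} = -r
Γ^θ_{r θ} = 1/r
Ricci tensor: R_{rr} = 0, R_{rθ} = 0, R_{rz} = 0, R_{θθ} = 0, R_{θz} = 0, R_{zz} = 0
All R_{ij} vanish; in 3 dimensions the Riemann tensor is fully determined by the Ricci tensor, so R^i_{jkl} = 0: the metric is flat (curvilinear coordinates on flat space).
Yes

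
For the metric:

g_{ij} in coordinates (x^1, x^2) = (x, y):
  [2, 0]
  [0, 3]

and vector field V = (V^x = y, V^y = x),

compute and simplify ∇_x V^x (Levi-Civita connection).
All Christoffel symbols are zero.
∇_x V^x = ∂_x V^x + Γ^x_{x j} V^j
  = (0) + (0)(y) + (0)(x)
  = 0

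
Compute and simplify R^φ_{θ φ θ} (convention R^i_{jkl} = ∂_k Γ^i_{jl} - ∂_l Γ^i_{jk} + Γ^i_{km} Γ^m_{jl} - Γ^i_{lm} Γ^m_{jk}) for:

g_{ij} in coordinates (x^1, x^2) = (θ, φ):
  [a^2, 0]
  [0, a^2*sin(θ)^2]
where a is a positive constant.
Non-zero Christoffel symbols (Γ^k_{ij} = Γ^k_{ji}):
Γ^θ_{φ φ} = -sin(2*θ)/2
Γ^φ_{θ φ} = 1/tan(θ)
R^φ_{θ φ θ} = ∂_φ Γ^φ_{θ θ} - ∂_θ Γ^φ_{θ φ} + Γ^φ_{φ m} Γ^m_{θ θ} - Γ^φ_{θ m} Γ^m_{θ φ}
  = (0) - (-1/sin(θ)^2) + (0) - (1/tan(θ)^2) = 1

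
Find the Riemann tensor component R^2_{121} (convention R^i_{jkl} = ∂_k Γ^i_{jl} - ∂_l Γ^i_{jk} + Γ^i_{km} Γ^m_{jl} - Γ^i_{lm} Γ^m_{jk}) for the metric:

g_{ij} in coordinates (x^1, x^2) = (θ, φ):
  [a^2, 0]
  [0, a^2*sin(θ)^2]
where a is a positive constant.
Non-zero Christoffel symbols (Γ^k_{ij} = Γ^k_{ji}):
Γ^θ_{φ φ} = -sin(2*θ)/2
Γ^φ_{θ φ} = 1/tan(θ)
R^φ_{θ φ θ} = ∂_φ Γ^φ_{θ θ} - ∂_θ Γ^φ_{θ φ} + Γ^φ_{φ m} Γ^m_{θ θ} - Γ^φ_{θ m} Γ^m_{θ φ}
  = (0) - (-1/sin(θ)^2) + (0) - (1/tan(θ)^2) = 1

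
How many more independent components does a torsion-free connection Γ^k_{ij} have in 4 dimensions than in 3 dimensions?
Independent components in n dimensions: n × n(n+1)/2 = n^2(n+1)/2.
4D: 4 × 10 = 40
3D: 3 × 6 = 18
Difference = 40 - 18 = 22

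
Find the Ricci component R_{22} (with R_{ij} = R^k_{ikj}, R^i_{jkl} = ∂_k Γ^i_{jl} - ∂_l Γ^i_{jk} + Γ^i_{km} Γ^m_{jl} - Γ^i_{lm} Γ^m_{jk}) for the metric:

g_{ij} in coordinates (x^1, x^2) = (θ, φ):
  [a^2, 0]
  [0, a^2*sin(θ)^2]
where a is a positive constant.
Non-zero Christoffel symbols (Γ^k_{ij} = Γ^k_{ji}):
Γ^θ_{φ φ} = -sin(2*θ)/2
Γ^φ_{θ φ} = 1/tan(θ)
R^θ_{φ θ φ} = ∂_θ Γ^θ_{φ φ} - ∂_φ Γ^θ_{φ θ} + Γ^θ_{θ m} Γ^m_{φ φ} - Γ^θ_{φ m} Γ^m_{φ θ}
  = (-cos(2*θ)) - (0) + (0) - (-cos(θ)^2) = sin(θ)^2
R^φ_{φ φ φ} = 0 (a repeated index in an antisymmetric pair)
R_{φφ} = R^θ_{φ θ φ} + R^φ_{φ φ φ} = (sin(θ)^2) + (0) = sin(θ)^2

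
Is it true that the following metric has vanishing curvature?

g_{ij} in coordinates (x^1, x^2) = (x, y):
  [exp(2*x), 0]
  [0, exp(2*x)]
Non-zero Christoffel symbols:
Γ^x_{x x} = 1
Γ^x_{y y} = -1
Γ^y_{x y} = 1
Ricci tensor: R_{xx} = 0, R_{xy} = 0, R_{yy} = 0
All R_{ij} vanish; in 2 dimensions the Riemann tensor is fully determined by the Ricci tensor, so R^i_{jkl} = 0: the metric is flat (curvilinear coordinates on flat space).
Yes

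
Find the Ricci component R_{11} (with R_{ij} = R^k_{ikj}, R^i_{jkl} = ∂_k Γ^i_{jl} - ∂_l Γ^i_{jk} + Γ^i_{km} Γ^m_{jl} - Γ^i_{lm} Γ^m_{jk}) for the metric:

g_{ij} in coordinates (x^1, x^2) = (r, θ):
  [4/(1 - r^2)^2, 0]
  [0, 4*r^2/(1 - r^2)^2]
Non-zero Christoffel symbols (Γ^k_{ij} = Γ^k_{ji}):
Γ^r_{r r} = 2*r/(1 - r^2)
Γ^r_{θ θ} = (r^3 + r)/(r^2 - 1)
Γ^θ_{r θ} = (-r^2 - 1)/(r^3 - r)
R^r_{r r r} = 0 (a repeated index in an antisymmetric pair)
R^θ_{r θ r} = ∂_θ Γ^θ_{r r} - ∂_r Γ^θ_{r θ} + Γ^θ_{θ m} Γ^m_{r r} - Γ^θ_{r m} Γ^m_{r θ}
  = (0) - ((r^4 + 4*r^2 - 1)/(r^3 - r)^2) + (2*(r^2 + 1)/(r^2 - 1)^2) - ((r^2 + 1)^2/(r^3 - r)^2) = -4/(r^2 - 1)^2
R_{rr} = R^r_{r r r} + R^θ_{r θ r} = (0) + (-4/(r^2 - 1)^2) = -4/(r^2 - 1)^2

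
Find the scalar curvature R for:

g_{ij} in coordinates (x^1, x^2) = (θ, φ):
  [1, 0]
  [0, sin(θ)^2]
Non-zero Christoffel symbols (Γ^k_{ij} = Γ^k_{ji}):
Γ^θ_{φ φ} = -sin(2*θ)/2
Γ^φ_{θ φ} = 1/tan(θ)
Ricci tensor (R_{ij} = R^k_{ikj}): R_{θθ} = 1, R_{θφ} = 0, R_{φφ} = sin(θ)^2
Inverse metric: g^{θθ} = 1, g^{φφ} = 1/sin(θ)^2
R = g^{ij} R_{ij} = (1)(1) + (1/sin(θ)^2)(sin(θ)^2) = 2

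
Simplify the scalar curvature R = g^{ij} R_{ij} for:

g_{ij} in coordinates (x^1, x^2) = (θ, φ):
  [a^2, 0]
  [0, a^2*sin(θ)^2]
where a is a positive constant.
Non-zero Christoffel symbols (Γ^k_{ij} = Γ^k_{ji}):
Γ^θ_{φ φ} = -sin(2*θ)/2
Γ^φ_{θ φ} = 1/tan(θ)
Ricci tensor (R_{ij} = R^k_{ikj}): R_{θθ} = 1, R_{θφ} = 0, R_{φφ} = sin(θ)^2
Inverse metric: g^{θθ} = 1/a^2, g^{φφ} = 1/(a^2*sin(θ)^2)
R = g^{ij} R_{ij} = (1/a^2)(1) + (1/(a^2*sin(θ)^2))(sin(θ)^2) = 2/a^2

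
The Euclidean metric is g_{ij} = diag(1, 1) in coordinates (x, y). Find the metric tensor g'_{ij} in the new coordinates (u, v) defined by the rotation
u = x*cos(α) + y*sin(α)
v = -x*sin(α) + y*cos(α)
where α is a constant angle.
Invert the transformation: x = u*cos(α) - v*sin(α), y = u*sin(α) + v*cos(α)
g'_{ij} = (∂x^k/∂x'^i)(∂x^l/∂x'^j) g_{kl}; with g_{kl} = δ_{kl} this is Σ_k (∂x^k/∂x'^i)(∂x^k/∂x'^j).
Jacobian: ∂x/∂u = cos(α), ∂x/∂v = -sin(α), ∂y/∂u = sin(α), ∂y/∂v = cos(α)
g'_{uu} = (cos(α))(cos(α)) + (sin(α))(sin(α)) = 1
g'_{uv} = (cos(α))(-sin(α)) + (sin(α))(cos(α)) = 0
g'_{vv} = (-sin(α))(-sin(α)) + (cos(α))(cos(α)) = 1
g'_{ij} = diag(1, 1)
The Euclidean metric is invariant under rotations.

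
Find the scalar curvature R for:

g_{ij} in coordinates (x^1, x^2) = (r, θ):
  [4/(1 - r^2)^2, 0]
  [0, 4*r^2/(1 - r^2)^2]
Non-zero Christoffel symbols (Γ^k_{ij} = Γ^k_{ji}):
Γ^r_{r r} = 2*r/(1 - r^2)
Γ^r_{θ θ} = (r^3 + r)/(r^2 - 1)
Γ^θ_{r θ} = (-r^2 - 1)/(r^3 - r)
Ricci tensor (R_{ij} = R^k_{ikj}): R_{rr} = -4/(r^2 - 1)^2, R_{rθ} = 0, R_{θθ} = -4*r^2/(r^2 - 1)^2
Inverse metric: g^{rr} = (1 - r^2)^2/4, g^{θθ} = (1 - r^2)^2/(4*r^2)
R = g^{ij} R_{ij} = ((1 - r^2)^2/4)(-4/(r^2 - 1)^2) + ((1 - r^2)^2/(4*r^2))(-4*r^2/(r^2 - 1)^2) = -2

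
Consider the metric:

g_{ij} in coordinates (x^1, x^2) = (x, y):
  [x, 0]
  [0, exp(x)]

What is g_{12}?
With x^1 = x, x^2 = y, g_{12} = g_{xy} is the row-1, column-2 entry of the matrix.
g_{12} = 0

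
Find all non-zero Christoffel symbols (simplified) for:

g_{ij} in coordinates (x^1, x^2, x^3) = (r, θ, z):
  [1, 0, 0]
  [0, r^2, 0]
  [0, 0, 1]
Using Γ^k_{ij} = (1/2) g^{km} (∂_i g_{mj} + ∂_j g_{mi} - ∂_m g_{ij}); the metric is diagonal, so only the m = k term contributes.
Non-zero symbols (using the symmetry Γ^k_{ij} = Γ^k_{ji}):
Γ^r_{θ θ} = (1/2) g^{rr} (∂_θ g_{rθ} + ∂_θ g_{rθ} - ∂_r g_{θθ}) = (1/2)(1)((0) + (0) - (2*r)) = -r
Γ^θ_{r θ} = (1/2) g^{θθ} (∂_r g_{θθ} + ∂_θ g_{θr} - ∂_θ g_{rθ}) = (1/2)(1/r^2)((2*r) + (0) - (0)) = 1/r
All other Christoffel symbols are zero.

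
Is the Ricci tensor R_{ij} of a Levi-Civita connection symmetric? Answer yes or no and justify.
R_{ij} = R^k_{ikj}; the pair symmetry R_{kilj} = R_{ljki} gives R_{ij} = R_{ji}.
Yes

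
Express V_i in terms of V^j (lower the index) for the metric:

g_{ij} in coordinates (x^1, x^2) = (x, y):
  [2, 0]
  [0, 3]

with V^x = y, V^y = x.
V_i = g_{ij} V^j:
V_x = (2)(y) + (0)(x) = 2*y
V_y = (0)(y) + (3)(x) = 3*x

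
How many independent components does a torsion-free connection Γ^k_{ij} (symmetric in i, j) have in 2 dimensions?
Γ^k_{ij} has n choices for the upper index and n(n+1)/2 independent symmetric lower index pairs.
Total = 2 × 2×3/2 = 2 × 3 = 6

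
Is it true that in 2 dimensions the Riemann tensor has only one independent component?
The number of independent components is n^2(n^2-1)/12 = 4·3/12 = 1 for n = 2 (e.g. R_{1212}).
Yes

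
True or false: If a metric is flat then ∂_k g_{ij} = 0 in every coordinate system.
Flatness means R^i_{jkl} = 0; the components can still vary, e.g. the flat plane in polar coordinates has g_{θθ} = r^2.
False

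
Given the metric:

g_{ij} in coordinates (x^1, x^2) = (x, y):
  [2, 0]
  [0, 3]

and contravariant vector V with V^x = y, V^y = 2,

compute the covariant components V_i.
V_i = g_{ij} V^j:
V_x = (2)(y) + (0)(2) = 2*y
V_y = (0)(y) + (3)(2) = 6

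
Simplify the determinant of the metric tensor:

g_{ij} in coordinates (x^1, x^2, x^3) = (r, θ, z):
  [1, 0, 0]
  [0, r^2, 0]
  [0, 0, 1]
Diagonal metric: det(g) = g_{11}·g_{22}·g_{33}
= (1)·(r^2)·(1)
det(g) = r^2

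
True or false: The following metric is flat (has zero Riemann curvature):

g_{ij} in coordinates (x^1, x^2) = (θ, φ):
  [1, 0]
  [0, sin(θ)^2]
Non-zero Christoffel symbols:
Γ^θ_{φ φ} = -sin(2*θ)/2
Γ^φ_{θ φ} = 1/tan(θ)
Ricci tensor: R_{θθ} = 1, R_{θφ} = 0, R_{φφ} = sin(θ)^2
The Ricci tensor is non-zero, so the Riemann tensor is non-zero: not flat.
False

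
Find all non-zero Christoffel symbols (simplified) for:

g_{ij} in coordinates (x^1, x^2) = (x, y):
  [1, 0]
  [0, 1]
Using Γ^k_{ij} = (1/2) g^{km} (∂_i g_{mj} + ∂_j g_{mi} - ∂_m g_{ij}); the metric is diagonal, so only the m = k term contributes.
Every metric component is constant, so all ∂_m g_{ij} = 0 and every Christoffel symbol vanishes.
All Christoffel symbols are zero.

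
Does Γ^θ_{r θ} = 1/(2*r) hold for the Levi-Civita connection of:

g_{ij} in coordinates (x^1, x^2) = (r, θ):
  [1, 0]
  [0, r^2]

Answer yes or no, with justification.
Γ^θ_{r θ} = (1/2) g^{θθ} (∂_r g_{θθ} + ∂_θ g_{θr} - ∂_θ g_{rθ}) = (1/2)(1/r^2)((2*r) + (0) - (0)) = 1/r
This differs from the proposed value 1/(2*r).
No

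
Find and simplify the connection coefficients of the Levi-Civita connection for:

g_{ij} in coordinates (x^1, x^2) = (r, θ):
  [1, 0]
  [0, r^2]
Using Γ^k_{ij} = (1/2) g^{km} (∂_i g_{mj} + ∂_j g_{mi} - ∂_m g_{ij}); the metric is diagonal, so only the m = k term contributes.
Non-zero symbols (using the symmetry Γ^k_{ij} = Γ^k_{ji}):
Γ^r_{θ θ} = (1/2) g^{rr} (∂_θ g_{rθ} + ∂_θ g_{rθ} - ∂_r g_{θθ}) = (1/2)(1)((0) + (0) - (2*r)) = -r
Γ^θ_{r θ} = (1/2) g^{θθ} (∂_r g_{θθ} + ∂_θ g_{θr} - ∂_θ g_{rθ}) = (1/2)(1/r^2)((2*r) + (0) - (0)) = 1/r
All other Christoffel symbols are zero.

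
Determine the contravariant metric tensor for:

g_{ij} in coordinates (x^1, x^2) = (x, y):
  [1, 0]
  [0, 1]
The metric is diagonal, so g^{ij} is diagonal with entries 1/g_{ii}: diag(1, 1).
g^{ij}:
  [1, 0]
  [0, 1]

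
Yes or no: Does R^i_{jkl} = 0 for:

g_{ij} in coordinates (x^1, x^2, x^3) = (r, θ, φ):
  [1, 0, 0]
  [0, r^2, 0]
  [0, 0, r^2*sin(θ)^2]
Non-zero Christoffel symbols:
Γ^r_{θ θ} = -r
Γ^r_{φ φ} = -r*sin(θ)^2
Γ^θ_{r θ} = 1/r
Γ^θ_{φ φ} = -sin(2*θ)/2
Γ^φ_{r φ} = 1/r
Γ^φ_{θ φ} = 1/tan(θ)
Ricci tensor: R_{rr} = 0, R_{rθ} = 0, R_{rφ} = 0, R_{θθ} = 0, R_{θφ} = 0, R_{φφ} = 0
All R_{ij} vanish; in 3 dimensions the Riemann tensor is fully determined by the Ricci tensor, so R^i_{jkl} = 0: the metric is flat (curvilinear coordinates on flat space).
Yes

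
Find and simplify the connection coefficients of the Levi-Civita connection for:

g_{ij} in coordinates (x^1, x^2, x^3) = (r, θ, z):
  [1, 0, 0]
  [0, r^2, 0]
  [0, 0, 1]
Using Γ^k_{ij} = (1/2) g^{km} (∂_i g_{mj} + ∂_j g_{mi} - ∂_m g_{ij}); the metric is diagonal, so only the m = k term contributes.
Non-zero symbols (using the symmetry Γ^k_{ij} = Γ^k_{ji}):
Γ^r_{θ θ} = (1/2) g^{rr} (∂_θ g_{rθ} + ∂_θ g_{rθ} - ∂_r g_{θθ}) = (1/2)(1)((0) + (0) - (2*r)) = -r
Γ^θ_{r θ} = (1/2) g^{θθ} (∂_r g_{θθ} + ∂_θ g_{θr} - ∂_θ g_{rθ}) = (1/2)(1/r^2)((2*r) + (0) - (0)) = 1/r
All other Christoffel symbols are zero.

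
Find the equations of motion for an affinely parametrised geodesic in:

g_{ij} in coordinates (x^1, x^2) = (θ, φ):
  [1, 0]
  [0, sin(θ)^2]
Geodesic equation: d^2x^k/dλ^2 + Γ^k_{ij} (dx^i/dλ)(dx^j/dλ) = 0.
Non-zero Christoffel symbols:
Γ^θ_{φ φ} = -sin(2*θ)/2
Γ^φ_{θ φ} = 1/tan(θ)
Substituting (the symmetric pair Γ^k_{ij}, Γ^k_{ji} combines into a factor 2):
d^2θ/dλ^2 - (sin(2*θ)/2) (dφ/dλ)^2 = 0
d^2φ/dλ^2 + (2/tan(θ)) (dθ/dλ)(dφ/dλ) = 0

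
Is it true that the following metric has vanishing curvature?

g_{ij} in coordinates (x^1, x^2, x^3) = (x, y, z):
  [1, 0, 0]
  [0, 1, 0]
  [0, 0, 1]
All metric components are constant, so every Christoffel symbol vanishes and R^i_{jkl} = 0.
Yes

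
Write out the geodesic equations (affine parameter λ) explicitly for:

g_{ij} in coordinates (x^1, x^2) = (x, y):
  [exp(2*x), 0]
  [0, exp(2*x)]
Geodesic equation: d^2x^k/dλ^2 + Γ^k_{ij} (dx^i/dλ)(dx^j/dλ) = 0.
Non-zero Christoffel symbols:
Γ^x_{x x} = 1
Γ^x_{y y} = -1
Γ^y_{x y} = 1
Substituting (the symmetric pair Γ^k_{ij}, Γ^k_{ji} combines into a factor 2):
d^2x/dλ^2 + (dx/dλ)^2 - (dy/dλ)^2 = 0
d^2y/dλ^2 + 2 (dx/dλ)(dy/dλ) = 0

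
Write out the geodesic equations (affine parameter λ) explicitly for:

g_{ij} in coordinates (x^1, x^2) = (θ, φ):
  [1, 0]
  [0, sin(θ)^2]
Geodesic equation: d^2x^k/dλ^2 + Γ^k_{ij} (dx^i/dλ)(dx^j/dλ) = 0.
Non-zero Christoffel symbols:
Γ^θ_{φ φ} = -sin(2*θ)/2
Γ^φ_{θ φ} = 1/tan(θ)
Substituting (the symmetric pair Γ^k_{ij}, Γ^k_{ji} combines into a factor 2):
d^2θ/dλ^2 - (sin(2*θ)/2) (dφ/dλ)^2 = 0
d^2φ/dλ^2 + (2/tan(θ)) (dθ/dλ)(dφ/dλ) = 0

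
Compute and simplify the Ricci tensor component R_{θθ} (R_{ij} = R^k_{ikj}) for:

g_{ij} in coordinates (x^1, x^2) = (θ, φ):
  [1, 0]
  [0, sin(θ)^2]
Non-zero Christoffel symbols (Γ^k_{ij} = Γ^k_{ji}):
Γ^θ_{φ φ} = -sin(2*θ)/2
Γ^φ_{θ φ} = 1/tan(θ)
R^θ_{θ θ θ} = 0 (a repeated index in an antisymmetric pair)
R^φ_{θ φ θ} = ∂_φ Γ^φ_{θ θ} - ∂_θ Γ^φ_{θ φ} + Γ^φ_{φ m} Γ^m_{θ θ} - Γ^φ_{θ m} Γ^m_{θ φ}
  = (0) - (-1/sin(θ)^2) + (0) - (1/tan(θ)^2) = 1
R_{θθ} = R^θ_{θ θ θ} + R^φ_{θ φ θ} = (0) + (1) = 1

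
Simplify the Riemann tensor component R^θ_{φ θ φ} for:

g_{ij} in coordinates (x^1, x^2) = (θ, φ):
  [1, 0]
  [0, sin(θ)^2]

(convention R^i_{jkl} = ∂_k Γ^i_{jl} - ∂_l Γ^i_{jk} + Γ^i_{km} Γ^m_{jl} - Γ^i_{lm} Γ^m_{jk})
Non-zero Christoffel symbols (Γ^k_{ij} = Γ^k_{ji}):
Γ^θ_{φ φ} = -sin(2*θ)/2
Γ^φ_{θ φ} = 1/tan(θ)
R^θ_{φ θ φ} = ∂_θ Γ^θ_{φ φ} - ∂_φ Γ^θ_{φ θ} + Γ^θ_{θ m} Γ^m_{φ φ} - Γ^θ_{φ m} Γ^m_{φ θ}
  = (-cos(2*θ)) - (0) + (0) - (-cos(θ)^2) = sin(θ)^2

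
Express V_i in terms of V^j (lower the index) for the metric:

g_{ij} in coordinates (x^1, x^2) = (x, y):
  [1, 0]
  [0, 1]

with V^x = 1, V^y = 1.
V_i = g_{ij} V^j:
V_x = (1)(1) + (0)(1) = 1
V_y = (0)(1) + (1)(1) = 1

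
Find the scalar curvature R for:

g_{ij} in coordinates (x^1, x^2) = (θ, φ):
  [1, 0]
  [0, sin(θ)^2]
Non-zero Christoffel symbols (Γ^k_{ij} = Γ^k_{ji}):
Γ^θ_{φ φ} = -sin(2*θ)/2
Γ^φ_{θ φ} = 1/tan(θ)
Ricci tensor (R_{ij} = R^k_{ikj}): R_{θθ} = 1, R_{θφ} = 0, R_{φφ} = sin(θ)^2
Inverse metric: g^{θθ} = 1, g^{φφ} = 1/sin(θ)^2
R = g^{ij} R_{ij} = (1)(1) + (1/sin(θ)^2)(sin(θ)^2) = 2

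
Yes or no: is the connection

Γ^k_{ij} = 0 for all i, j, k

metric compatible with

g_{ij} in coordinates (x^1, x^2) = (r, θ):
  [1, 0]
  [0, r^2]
Using ∇_k g_{ij} = ∂_k g_{ij} - Γ^m_{ki} g_{mj} - Γ^m_{kj} g_{im}:
∇_r g_{θθ} = (2*r) - (0) - (0) = 2*r ≠ 0
So the connection is not metric compatible (it is not the Levi-Civita connection).
No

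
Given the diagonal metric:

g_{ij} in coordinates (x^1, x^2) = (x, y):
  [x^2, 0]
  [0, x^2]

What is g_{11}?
With x^1 = x, x^2 = y, g_{11} = g_{xx} is the row-1, column-1 entry of the matrix.
g_{11} = x^2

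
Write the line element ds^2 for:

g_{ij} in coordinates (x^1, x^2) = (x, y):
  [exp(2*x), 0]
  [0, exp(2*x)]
ds^2 = g_{ij} dx^i dx^j; only the non-zero components contribute.
ds^2 = exp(2*x) dx^2 + exp(2*x) dy^2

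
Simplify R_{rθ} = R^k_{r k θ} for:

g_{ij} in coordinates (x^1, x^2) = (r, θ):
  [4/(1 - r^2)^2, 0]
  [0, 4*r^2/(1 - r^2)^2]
Non-zero Christoffel symbols (Γ^k_{ij} = Γ^k_{ji}):
Γ^r_{r r} = 2*r/(1 - r^2)
Γ^r_{θ θ} = (r^3 + r)/(r^2 - 1)
Γ^θ_{r θ} = (-r^2 - 1)/(r^3 - r)
R^r_{r r θ} = 0 (a repeated index in an antisymmetric pair)
R^θ_{r θ θ} = 0 (a repeated index in an antisymmetric pair)
R_{rθ} = R^r_{r r θ} + R^θ_{r θ θ} = (0) + (0) = 0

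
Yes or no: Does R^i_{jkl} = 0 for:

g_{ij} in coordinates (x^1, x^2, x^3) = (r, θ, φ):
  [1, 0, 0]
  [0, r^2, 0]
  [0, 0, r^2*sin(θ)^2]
Non-zero Christoffel symbols:
Γ^r_{θ θ} = -r
Γ^r_{φ φ} = -r*sin(θ)^2
Γ^θ_{r θ} = 1/r
Γ^θ_{φ φ} = -sin(2*θ)/2
Γ^φ_{r φ} = 1/r
Γ^φ_{θ φ} = 1/tan(θ)
Ricci tensor: R_{rr} = 0, R_{rθ} = 0, R_{rφ} = 0, R_{θθ} = 0, R_{θφ} = 0, R_{φφ} = 0
All R_{ij} vanish; in 3 dimensions the Riemann tensor is fully determined by the Ricci tensor, so R^i_{jkl} = 0: the metric is flat (curvilinear coordinates on flat space).
Yes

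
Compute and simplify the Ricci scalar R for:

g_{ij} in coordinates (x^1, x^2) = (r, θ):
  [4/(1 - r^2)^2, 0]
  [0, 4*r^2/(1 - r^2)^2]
Non-zero Christoffel symbols (Γ^k_{ij} = Γ^k_{ji}):
Γ^r_{r r} = 2*r/(1 - r^2)
Γ^r_{θ θ} = (r^3 + r)/(r^2 - 1)
Γ^θ_{r θ} = (-r^2 - 1)/(r^3 - r)
Ricci tensor (R_{ij} = R^k_{ikj}): R_{rr} = -4/(r^2 - 1)^2, R_{rθ} = 0, R_{θθ} = -4*r^2/(r^2 - 1)^2
Inverse metric: g^{rr} = (1 - r^2)^2/4, g^{θθ} = (1 - r^2)^2/(4*r^2)
R = g^{ij} R_{ij} = ((1 - r^2)^2/4)(-4/(r^2 - 1)^2) + ((1 - r^2)^2/(4*r^2))(-4*r^2/(r^2 - 1)^2) = -2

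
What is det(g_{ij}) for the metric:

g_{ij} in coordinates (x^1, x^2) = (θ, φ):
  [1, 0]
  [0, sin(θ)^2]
For a 2×2 metric: det(g) = g_{11}·g_{22} - g_{12}·g_{21}
= (1)·(sin(θ)^2) - (0)·(0)
= sin(θ)^2 - 0
det(g) = sin(θ)^2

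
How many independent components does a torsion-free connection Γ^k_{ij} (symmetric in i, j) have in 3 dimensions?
Γ^k_{ij} has n choices for the upper index and n(n+1)/2 independent symmetric lower index pairs.
Total = 3 × 3×4/2 = 3 × 6 = 18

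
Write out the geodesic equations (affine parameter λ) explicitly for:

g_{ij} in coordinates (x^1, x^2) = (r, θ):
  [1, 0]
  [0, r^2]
Geodesic equation: d^2x^k/dλ^2 + Γ^k_{ij} (dx^i/dλ)(dx^j/dλ) = 0.
Non-zero Christoffel symbols:
Γ^r_{θ θ} = -r
Γ^θ_{r θ} = 1/r
Substituting (the symmetric pair Γ^k_{ij}, Γ^k_{ji} combines into a factor 2):
d^2r/dλ^2 - r (dθ/dλ)^2 = 0
d^2θ/dλ^2 + (2/r) (dr/dλ)(dθ/dλ) = 0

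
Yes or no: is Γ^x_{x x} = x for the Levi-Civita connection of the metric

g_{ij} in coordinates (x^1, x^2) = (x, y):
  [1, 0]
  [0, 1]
Γ^x_{x x} = (1/2) g^{xx} (∂_x g_{xx} + ∂_x g_{xx} - ∂_x g_{xx}) = (1/2)(1)((0) + (0) - (0)) = 0
This differs from the proposed value x.
No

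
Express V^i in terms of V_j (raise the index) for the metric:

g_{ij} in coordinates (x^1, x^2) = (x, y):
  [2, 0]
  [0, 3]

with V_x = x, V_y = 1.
Inverse metric (diagonal): g^{xx} = 1/2, g^{yy} = 1/3
V^i = g^{ij} V_j:
V^x = (1/2)(x) + (0)(1) = x/2
V^y = (0)(x) + (1/3)(1) = 1/3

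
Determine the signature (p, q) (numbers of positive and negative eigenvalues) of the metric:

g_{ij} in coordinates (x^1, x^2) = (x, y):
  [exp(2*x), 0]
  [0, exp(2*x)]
The metric is diagonal, so its eigenvalues are the diagonal entries: exp(2*x), exp(2*x) (at a generic point, where coordinate-dependent entries are positive).
2 positive, 0 negative.
(2, 0) - Riemannian (positive definite)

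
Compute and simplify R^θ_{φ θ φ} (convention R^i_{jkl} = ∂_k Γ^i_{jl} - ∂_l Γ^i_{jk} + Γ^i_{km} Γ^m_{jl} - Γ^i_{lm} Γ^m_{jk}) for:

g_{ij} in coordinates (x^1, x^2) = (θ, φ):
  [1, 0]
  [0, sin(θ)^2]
Non-zero Christoffel symbols (Γ^k_{ij} = Γ^k_{ji}):
Γ^θ_{φ φ} = -sin(2*θ)/2
Γ^φ_{θ φ} = 1/tan(θ)
R^θ_{φ θ φ} = ∂_θ Γ^θ_{φ φ} - ∂_φ Γ^θ_{φ θ} + Γ^θ_{θ m} Γ^m_{φ φ} - Γ^θ_{φ m} Γ^m_{φ θ}
  = (-cos(2*θ)) - (0) + (0) - (-cos(θ)^2) = sin(θ)^2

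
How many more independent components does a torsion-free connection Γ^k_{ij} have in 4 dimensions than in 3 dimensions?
Independent components in n dimensions: n × n(n+1)/2 = n^2(n+1)/2.
4D: 4 × 10 = 40
3D: 3 × 6 = 18
Difference = 40 - 18 = 22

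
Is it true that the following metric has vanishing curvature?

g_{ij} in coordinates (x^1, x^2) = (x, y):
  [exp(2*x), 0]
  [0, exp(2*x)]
Non-zero Christoffel symbols:
Γ^x_{x x} = 1
Γ^x_{y y} = -1
Γ^y_{x y} = 1
Ricci tensor: R_{xx} = 0, R_{xy} = 0, R_{yy} = 0
All R_{ij} vanish; in 2 dimensions the Riemann tensor is fully determined by the Ricci tensor, so R^i_{jkl} = 0: the metric is flat (curvilinear coordinates on flat space).
Yes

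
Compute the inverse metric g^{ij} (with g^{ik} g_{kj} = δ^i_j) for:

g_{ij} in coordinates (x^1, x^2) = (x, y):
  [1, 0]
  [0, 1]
The metric is diagonal, so g^{ij} is diagonal with entries 1/g_{ii}: diag(1, 1).
g^{ij}:
  [1, 0]
  [0, 1]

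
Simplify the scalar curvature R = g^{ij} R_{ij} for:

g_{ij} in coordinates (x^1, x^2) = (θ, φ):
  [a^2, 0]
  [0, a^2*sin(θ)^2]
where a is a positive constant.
Non-zero Christoffel symbols (Γ^k_{ij} = Γ^k_{ji}):
Γ^θ_{φ φ} = -sin(2*θ)/2
Γ^φ_{θ φ} = 1/tan(θ)
Ricci tensor (R_{ij} = R^k_{ikj}): R_{θθ} = 1, R_{θφ} = 0, R_{φφ} = sin(θ)^2
Inverse metric: g^{θθ} = 1/a^2, g^{φφ} = 1/(a^2*sin(θ)^2)
R = g^{ij} R_{ij} = (1/a^2)(1) + (1/(a^2*sin(θ)^2))(sin(θ)^2) = 2/a^2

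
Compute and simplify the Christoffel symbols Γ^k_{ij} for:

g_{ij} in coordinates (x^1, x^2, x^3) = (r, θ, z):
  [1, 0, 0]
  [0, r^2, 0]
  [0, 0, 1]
Using Γ^k_{ij} = (1/2) g^{km} (∂_i g_{mj} + ∂_j g_{mi} - ∂_m g_{ij}); the metric is diagonal, so only the m = k term contributes.
Non-zero symbols (using the symmetry Γ^k_{ij} = Γ^k_{ji}):
Γ^r_{θ θ} = (1/2) g^{rr} (∂_θ g_{rθ} + ∂_θ g_{rθ} - ∂_r g_{θθ}) = (1/2)(1)((0) + (0) - (2*r)) = -r
Γ^θ_{r θ} = (1/2) g^{θθ} (∂_r g_{θθ} + ∂_θ g_{θr} - ∂_θ g_{rθ}) = (1/2)(1/r^2)((2*r) + (0) - (0)) = 1/r
All other Christoffel symbols are zero.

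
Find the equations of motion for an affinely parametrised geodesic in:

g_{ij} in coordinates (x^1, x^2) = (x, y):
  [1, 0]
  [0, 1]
Geodesic equation: d^2x^k/dλ^2 + Γ^k_{ij} (dx^i/dλ)(dx^j/dλ) = 0.
All Christoffel symbols vanish, so the geodesics are straight lines:
d^2x/dλ^2 = 0
d^2y/dλ^2 = 0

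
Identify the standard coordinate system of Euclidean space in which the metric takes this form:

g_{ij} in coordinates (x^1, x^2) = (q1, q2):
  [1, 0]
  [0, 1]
All components are constant and the metric is the identity, i.e. orthonormal rectilinear coordinates.
Cartesian (2D) coordinates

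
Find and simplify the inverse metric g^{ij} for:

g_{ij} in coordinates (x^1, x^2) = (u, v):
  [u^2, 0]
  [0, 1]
The metric is diagonal, so g^{ij} is diagonal with entries 1/g_{ii}: diag(1/(u^2), 1).
g^{ij}:
  [1/u^2, 0]
  [0, 1]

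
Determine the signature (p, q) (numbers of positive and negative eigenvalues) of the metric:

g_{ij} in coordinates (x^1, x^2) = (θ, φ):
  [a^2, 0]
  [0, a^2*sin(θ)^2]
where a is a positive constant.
The metric is diagonal, so its eigenvalues are the diagonal entries: a^2, a^2*sin(θ)^2 (at a generic point, where coordinate-dependent entries are positive).
2 positive, 0 negative.
(2, 0) - Riemannian (positive definite)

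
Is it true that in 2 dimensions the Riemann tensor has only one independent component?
The number of independent components is n^2(n^2-1)/12 = 4·3/12 = 1 for n = 2 (e.g. R_{1212}).
Yes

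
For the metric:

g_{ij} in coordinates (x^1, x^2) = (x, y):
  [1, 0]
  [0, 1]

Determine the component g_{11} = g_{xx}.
With x^1 = x, x^2 = y, g_{11} = g_{xx} is the row-1, column-1 entry of the matrix.
g_{11} = 1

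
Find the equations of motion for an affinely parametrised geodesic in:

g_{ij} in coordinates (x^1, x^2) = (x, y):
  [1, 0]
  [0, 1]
Geodesic equation: d^2x^k/dλ^2 + Γ^k_{ij} (dx^i/dλ)(dx^j/dλ) = 0.
All Christoffel symbols vanish, so the geodesics are straight lines:
d^2x/dλ^2 = 0
d^2y/dλ^2 = 0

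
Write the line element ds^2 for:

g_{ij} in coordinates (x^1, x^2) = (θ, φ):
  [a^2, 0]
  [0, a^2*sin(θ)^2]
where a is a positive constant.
ds^2 = g_{ij} dx^i dx^j; only the non-zero components contribute.
ds^2 = a^2 dθ^2 + a^2*sin(θ)^2 dφ^2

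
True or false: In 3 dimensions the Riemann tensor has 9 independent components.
n^2(n^2-1)/12 = 9·8/12 = 6 independent components for n = 3.
False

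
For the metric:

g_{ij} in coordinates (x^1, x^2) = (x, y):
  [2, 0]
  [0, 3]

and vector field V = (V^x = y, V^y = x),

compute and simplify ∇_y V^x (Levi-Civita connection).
All Christoffel symbols are zero.
∇_y V^x = ∂_y V^x + Γ^x_{y j} V^j
  = (1) + (0)(y) + (0)(x)
  = 1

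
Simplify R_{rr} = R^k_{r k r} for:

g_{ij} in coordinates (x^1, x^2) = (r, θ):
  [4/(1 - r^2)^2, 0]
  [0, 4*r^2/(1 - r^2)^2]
Non-zero Christoffel symbols (Γ^k_{ij} = Γ^k_{ji}):
Γ^r_{r r} = 2*r/(1 - r^2)
Γ^r_{θ θ} = (r^3 + r)/(r^2 - 1)
Γ^θ_{r θ} = (-r^2 - 1)/(r^3 - r)
R^r_{r r r} = 0 (a repeated index in an antisymmetric pair)
R^θ_{r θ r} = ∂_θ Γ^θ_{r r} - ∂_r Γ^θ_{r θ} + Γ^θ_{θ m} Γ^m_{r r} - Γ^θ_{r m} Γ^m_{r θ}
  = (0) - ((r^4 + 4*r^2 - 1)/(r^3 - r)^2) + (2*(r^2 + 1)/(r^2 - 1)^2) - ((r^2 + 1)^2/(r^3 - r)^2) = -4/(r^2 - 1)^2
R_{rr} = R^r_{r r r} + R^θ_{r θ r} = (0) + (-4/(r^2 - 1)^2) = -4/(r^2 - 1)^2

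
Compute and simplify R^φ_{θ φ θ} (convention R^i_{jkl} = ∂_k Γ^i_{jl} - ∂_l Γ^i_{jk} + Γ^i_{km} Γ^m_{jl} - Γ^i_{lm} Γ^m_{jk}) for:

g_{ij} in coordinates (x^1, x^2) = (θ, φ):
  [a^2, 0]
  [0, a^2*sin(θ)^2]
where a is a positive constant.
Non-zero Christoffel symbols (Γ^k_{ij} = Γ^k_{ji}):
Γ^θ_{φ φ} = -sin(2*θ)/2
Γ^φ_{θ φ} = 1/tan(θ)
R^φ_{θ φ θ} = ∂_φ Γ^φ_{θ θ} - ∂_θ Γ^φ_{θ φ} + Γ^φ_{φ m} Γ^m_{θ θ} - Γ^φ_{θ m} Γ^m_{θ φ}
  = (0) - (-1/sin(θ)^2) + (0) - (1/tan(θ)^2) = 1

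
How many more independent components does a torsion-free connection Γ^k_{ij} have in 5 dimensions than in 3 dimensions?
Independent components in n dimensions: n × n(n+1)/2 = n^2(n+1)/2.
5D: 5 × 15 = 75
3D: 3 × 6 = 18
Difference = 75 - 18 = 57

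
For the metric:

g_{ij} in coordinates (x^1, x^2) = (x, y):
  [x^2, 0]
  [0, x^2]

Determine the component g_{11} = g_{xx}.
With x^1 = x, x^2 = y, g_{11} = g_{xx} is the row-1, column-1 entry of the matrix.
g_{11} = x^2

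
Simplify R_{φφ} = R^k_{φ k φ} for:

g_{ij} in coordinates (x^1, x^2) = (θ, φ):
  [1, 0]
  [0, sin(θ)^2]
Non-zero Christoffel symbols (Γ^k_{ij} = Γ^k_{ji}):
Γ^θ_{φ φ} = -sin(2*θ)/2
Γ^φ_{θ φ} = 1/tan(θ)
R^θ_{φ θ φ} = ∂_θ Γ^θ_{φ φ} - ∂_φ Γ^θ_{φ θ} + Γ^θ_{θ m} Γ^m_{φ φ} - Γ^θ_{φ m} Γ^m_{φ θ}
  = (-cos(2*θ)) - (0) + (0) - (-cos(θ)^2) = sin(θ)^2
R^φ_{φ φ φ} = 0 (a repeated index in an antisymmetric pair)
R_{φφ} = R^θ_{φ θ φ} + R^φ_{φ φ φ} = (sin(θ)^2) + (0) = sin(θ)^2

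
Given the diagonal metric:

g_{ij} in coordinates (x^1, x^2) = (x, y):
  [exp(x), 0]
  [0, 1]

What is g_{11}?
With x^1 = x, x^2 = y, g_{11} = g_{xx} is the row-1, column-1 entry of the matrix.
g_{11} = exp(x)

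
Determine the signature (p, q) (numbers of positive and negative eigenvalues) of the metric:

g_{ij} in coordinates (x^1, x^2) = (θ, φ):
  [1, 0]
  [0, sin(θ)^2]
The metric is diagonal, so its eigenvalues are the diagonal entries: 1, sin(θ)^2 (at a generic point, where coordinate-dependent entries are positive).
2 positive, 0 negative.
(2, 0) - Riemannian (positive definite)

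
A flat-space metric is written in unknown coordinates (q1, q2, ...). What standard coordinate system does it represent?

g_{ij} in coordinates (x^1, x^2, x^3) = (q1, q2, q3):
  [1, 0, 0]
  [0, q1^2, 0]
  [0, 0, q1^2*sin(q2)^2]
The line element ds^2 = dq1^2 + q1^2 dq2^2 + q1^2 sin(q2)^2 dq3^2 is dr^2 + r^2 dθ^2 + r^2 sin(θ)^2 dφ^2 with q1 = r, q2 = θ, q3 = φ.
spherical coordinates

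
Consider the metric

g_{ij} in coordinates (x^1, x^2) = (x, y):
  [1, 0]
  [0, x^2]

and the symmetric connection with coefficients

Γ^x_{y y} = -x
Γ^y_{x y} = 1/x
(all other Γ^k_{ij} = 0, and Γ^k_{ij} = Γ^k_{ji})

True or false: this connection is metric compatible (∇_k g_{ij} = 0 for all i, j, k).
Using ∇_k g_{ij} = ∂_k g_{ij} - Γ^m_{ki} g_{mj} - Γ^m_{kj} g_{im}:
e.g. ∇_x g_{yy} = (2*x) - (x) - (x) = 0
Every component ∇_k g_{ij} vanishes: the connection is metric compatible.
True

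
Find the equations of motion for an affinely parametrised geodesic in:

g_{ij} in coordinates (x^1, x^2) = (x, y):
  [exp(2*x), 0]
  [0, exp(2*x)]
Geodesic equation: d^2x^k/dλ^2 + Γ^k_{ij} (dx^i/dλ)(dx^j/dλ) = 0.
Non-zero Christoffel symbols:
Γ^x_{x x} = 1
Γ^x_{y y} = -1
Γ^y_{x y} = 1
Substituting (the symmetric pair Γ^k_{ij}, Γ^k_{ji} combines into a factor 2):
d^2x/dλ^2 + (dx/dλ)^2 - (dy/dλ)^2 = 0
d^2y/dλ^2 + 2 (dx/dλ)(dy/dλ) = 0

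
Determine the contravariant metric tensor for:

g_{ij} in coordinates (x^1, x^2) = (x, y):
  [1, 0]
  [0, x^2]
The metric is diagonal, so g^{ij} is diagonal with entries 1/g_{ii}: diag(1, 1/(x^2)).
g^{ij}:
  [1, 0]
  [0, 1/x^2]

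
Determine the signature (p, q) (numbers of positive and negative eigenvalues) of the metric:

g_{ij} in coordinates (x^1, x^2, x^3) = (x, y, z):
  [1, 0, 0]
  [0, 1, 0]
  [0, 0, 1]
The metric is diagonal, so its eigenvalues are the diagonal entries: 1, 1, 1 (at a generic point, where coordinate-dependent entries are positive).
3 positive, 0 negative.
(3, 0) - Riemannian (positive definite)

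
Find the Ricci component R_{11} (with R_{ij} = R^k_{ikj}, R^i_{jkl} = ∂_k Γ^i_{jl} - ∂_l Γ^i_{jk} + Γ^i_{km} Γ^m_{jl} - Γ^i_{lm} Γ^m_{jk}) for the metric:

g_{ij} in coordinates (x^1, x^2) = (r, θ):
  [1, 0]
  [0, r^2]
Non-zero Christoffel symbols (Γ^k_{ij} = Γ^k_{ji}):
Γ^r_{θ θ} = -r
Γ^θ_{r θ} = 1/r
R^r_{r r r} = 0 (a repeated index in an antisymmetric pair)
R^θ_{r θ r} = ∂_θ Γ^θ_{r r} - ∂_r Γ^θ_{r θ} + Γ^θ_{θ m} Γ^m_{r r} - Γ^θ_{r m} Γ^m_{r θ}
  = (0) - (-1/r^2) + (0) - (1/r^2) = 0
R_{rr} = R^r_{r r r} + R^θ_{r θ r} = (0) + (0) = 0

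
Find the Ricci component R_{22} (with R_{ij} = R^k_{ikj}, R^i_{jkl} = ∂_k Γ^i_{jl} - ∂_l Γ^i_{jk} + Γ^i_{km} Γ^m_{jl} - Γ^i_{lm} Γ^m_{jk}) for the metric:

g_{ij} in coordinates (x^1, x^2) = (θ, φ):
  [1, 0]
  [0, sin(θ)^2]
Non-zero Christoffel symbols (Γ^k_{ij} = Γ^k_{ji}):
Γ^θ_{φ φ} = -sin(2*θ)/2
Γ^φ_{θ φ} = 1/tan(θ)
R^θ_{φ θ φ} = ∂_θ Γ^θ_{φ φ} - ∂_φ Γ^θ_{φ θ} + Γ^θ_{θ m} Γ^m_{φ φ} - Γ^θ_{φ m} Γ^m_{φ θ}
  = (-cos(2*θ)) - (0) + (0) - (-cos(θ)^2) = sin(θ)^2
R^φ_{φ φ φ} = 0 (a repeated index in an antisymmetric pair)
R_{φφ} = R^θ_{φ θ φ} + R^φ_{φ φ φ} = (sin(θ)^2) + (0) = sin(θ)^2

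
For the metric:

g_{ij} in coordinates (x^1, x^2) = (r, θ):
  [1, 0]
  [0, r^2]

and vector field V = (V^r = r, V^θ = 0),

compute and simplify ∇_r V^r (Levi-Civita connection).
Non-zero Christoffel symbols:
Γ^r_{θ θ} = -r
Γ^θ_{r θ} = 1/r
∇_r V^r = ∂_r V^r + Γ^r_{r j} V^j
  = (1) + (0)(r) + (0)(0)
  = 1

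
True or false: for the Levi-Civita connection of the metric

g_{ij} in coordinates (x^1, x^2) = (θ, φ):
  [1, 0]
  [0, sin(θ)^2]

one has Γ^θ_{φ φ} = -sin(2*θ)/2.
Γ^θ_{φ φ} = (1/2) g^{θθ} (∂_φ g_{θφ} + ∂_φ g_{θφ} - ∂_θ g_{φφ}) = (1/2)(1)((0) + (0) - (sin(2*θ))) = -sin(2*θ)/2
This equals the proposed value -sin(2*θ)/2.
True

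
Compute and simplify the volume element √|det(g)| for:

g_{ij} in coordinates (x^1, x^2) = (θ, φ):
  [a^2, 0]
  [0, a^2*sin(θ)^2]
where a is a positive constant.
det(g) = a^4*sin(θ)^2
√|det(g)| = a^2*sin(θ) (taking 0 < θ < π so that |sin(θ)| = sin(θ))
Volume element: dV = a^2*sin(θ) dθ dφ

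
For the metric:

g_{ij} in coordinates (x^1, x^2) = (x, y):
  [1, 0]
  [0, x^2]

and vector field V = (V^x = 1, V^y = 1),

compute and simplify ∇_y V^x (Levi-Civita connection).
Non-zero Christoffel symbols:
Γ^x_{y y} = -x
Γ^y_{x y} = 1/x
∇_y V^x = ∂_y V^x + Γ^x_{y j} V^j
  = (0) + (0)(1) + (-x)(1)
  = -x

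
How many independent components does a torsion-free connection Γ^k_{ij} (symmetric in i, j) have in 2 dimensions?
Γ^k_{ij} has n choices for the upper index and n(n+1)/2 independent symmetric lower index pairs.
Total = 2 × 2×3/2 = 2 × 3 = 6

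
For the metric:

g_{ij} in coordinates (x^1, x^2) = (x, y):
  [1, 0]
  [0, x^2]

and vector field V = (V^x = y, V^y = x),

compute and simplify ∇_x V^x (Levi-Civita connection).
Non-zero Christoffel symbols:
Γ^x_{y y} = -x
Γ^y_{x y} = 1/x
∇_x V^x = ∂_x V^x + Γ^x_{x j} V^j
  = (0) + (0)(y) + (0)(x)
  = 0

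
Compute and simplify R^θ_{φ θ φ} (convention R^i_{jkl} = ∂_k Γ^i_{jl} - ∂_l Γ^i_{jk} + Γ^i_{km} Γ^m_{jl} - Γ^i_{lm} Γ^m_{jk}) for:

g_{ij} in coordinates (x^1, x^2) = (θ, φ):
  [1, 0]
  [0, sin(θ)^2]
Non-zero Christoffel symbols (Γ^k_{ij} = Γ^k_{ji}):
Γ^θ_{φ φ} = -sin(2*θ)/2
Γ^φ_{θ φ} = 1/tan(θ)
R^θ_{φ θ φ} = ∂_θ Γ^θ_{φ φ} - ∂_φ Γ^θ_{φ θ} + Γ^θ_{θ m} Γ^m_{φ φ} - Γ^θ_{φ m} Γ^m_{φ θ}
  = (-cos(2*θ)) - (0) + (0) - (-cos(θ)^2) = sin(θ)^2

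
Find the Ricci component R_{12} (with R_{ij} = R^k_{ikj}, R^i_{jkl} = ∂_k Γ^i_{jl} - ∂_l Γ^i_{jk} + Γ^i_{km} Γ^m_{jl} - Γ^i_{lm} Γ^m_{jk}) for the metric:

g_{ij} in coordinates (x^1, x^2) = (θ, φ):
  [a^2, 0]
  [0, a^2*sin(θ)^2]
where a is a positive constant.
Non-zero Christoffel symbols (Γ^k_{ij} = Γ^k_{ji}):
Γ^θ_{φ φ} = -sin(2*θ)/2
Γ^φ_{θ φ} = 1/tan(θ)
R^θ_{θ θ φ} = 0 (a repeated index in an antisymmetric pair)
R^φ_{θ φ φ} = 0 (a repeated index in an antisymmetric pair)
R_{θφ} = R^θ_{θ θ φ} + R^φ_{θ φ φ} = (0) + (0) = 0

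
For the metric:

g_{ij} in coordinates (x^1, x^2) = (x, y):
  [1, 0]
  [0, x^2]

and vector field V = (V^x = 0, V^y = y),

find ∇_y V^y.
Non-zero Christoffel symbols:
Γ^x_{y y} = -x
Γ^y_{x y} = 1/x
∇_y V^y = ∂_y V^y + Γ^y_{y j} V^j
  = (1) + (1/x)(0) + (0)(y)
  = 1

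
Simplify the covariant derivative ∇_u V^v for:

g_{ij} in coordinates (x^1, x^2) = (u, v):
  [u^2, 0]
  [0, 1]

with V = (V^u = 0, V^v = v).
Non-zero Christoffel symbols:
Γ^u_{u u} = 1/u
∇_u V^v = ∂_u V^v + Γ^v_{u j} V^j
  = (0) + (0)(0) + (0)(v)
  = 0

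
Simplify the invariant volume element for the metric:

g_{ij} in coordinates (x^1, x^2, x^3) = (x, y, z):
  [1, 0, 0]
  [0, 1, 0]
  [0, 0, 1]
det(g) = 1
√|det(g)| = 1
Volume element: dV = 1 dx dy dz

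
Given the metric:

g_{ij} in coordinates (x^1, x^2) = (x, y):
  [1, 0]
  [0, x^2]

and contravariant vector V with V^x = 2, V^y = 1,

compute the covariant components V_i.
V_i = g_{ij} V^j:
V_x = (1)(2) + (0)(1) = 2
V_y = (0)(2) + (x^2)(1) = x^2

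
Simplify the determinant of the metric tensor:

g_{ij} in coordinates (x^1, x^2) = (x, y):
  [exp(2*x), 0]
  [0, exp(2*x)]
For a 2×2 metric: det(g) = g_{11}·g_{22} - g_{12}·g_{21}
= (exp(2*x))·(exp(2*x)) - (0)·(0)
= exp(4*x) - 0
det(g) = exp(4*x)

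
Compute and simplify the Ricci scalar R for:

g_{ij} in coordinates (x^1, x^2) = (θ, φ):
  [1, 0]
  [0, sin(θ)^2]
Non-zero Christoffel symbols (Γ^k_{ij} = Γ^k_{ji}):
Γ^θ_{φ φ} = -sin(2*θ)/2
Γ^φ_{θ φ} = 1/tan(θ)
Ricci tensor (R_{ij} = R^k_{ikj}): R_{θθ} = 1, R_{θφ} = 0, R_{φφ} = sin(θ)^2
Inverse metric: g^{θθ} = 1, g^{φφ} = 1/sin(θ)^2
R = g^{ij} R_{ij} = (1)(1) + (1/sin(θ)^2)(sin(θ)^2) = 2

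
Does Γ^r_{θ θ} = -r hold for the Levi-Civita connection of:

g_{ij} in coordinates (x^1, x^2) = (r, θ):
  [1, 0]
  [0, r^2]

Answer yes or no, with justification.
Γ^r_{θ θ} = (1/2) g^{rr} (∂_θ g_{rθ} + ∂_θ g_{rθ} - ∂_r g_{θθ}) = (1/2)(1)((0) + (0) - (2*r)) = -r
This equals the proposed value -r.
Yes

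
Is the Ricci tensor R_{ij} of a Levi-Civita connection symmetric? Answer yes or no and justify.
R_{ij} = R^k_{ikj}; the pair symmetry R_{kilj} = R_{ljki} gives R_{ij} = R_{ji}.
Yes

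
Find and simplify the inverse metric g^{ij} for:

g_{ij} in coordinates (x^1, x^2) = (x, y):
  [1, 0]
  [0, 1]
The metric is diagonal, so g^{ij} is diagonal with entries 1/g_{ii}: diag(1, 1).
g^{ij}:
  [1, 0]
  [0, 1]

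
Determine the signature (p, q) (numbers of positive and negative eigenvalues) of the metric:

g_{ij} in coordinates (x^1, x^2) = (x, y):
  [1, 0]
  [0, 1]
The metric is diagonal, so its eigenvalues are the diagonal entries: 1, 1 (at a generic point, where coordinate-dependent entries are positive).
2 positive, 0 negative.
(2, 0) - Riemannian (positive definite)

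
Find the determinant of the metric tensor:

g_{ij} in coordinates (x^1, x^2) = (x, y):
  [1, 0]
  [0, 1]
For a 2×2 metric: det(g) = g_{11}·g_{22} - g_{12}·g_{21}
= (1)·(1) - (0)·(0)
= 1 - 0
det(g) = 1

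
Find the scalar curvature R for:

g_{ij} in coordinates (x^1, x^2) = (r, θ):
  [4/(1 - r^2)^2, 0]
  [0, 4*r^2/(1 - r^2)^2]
Non-zero Christoffel symbols (Γ^k_{ij} = Γ^k_{ji}):
Γ^r_{r r} = 2*r/(1 - r^2)
Γ^r_{θ θ} = (r^3 + r)/(r^2 - 1)
Γ^θ_{r θ} = (-r^2 - 1)/(r^3 - r)
Ricci tensor (R_{ij} = R^k_{ikj}): R_{rr} = -4/(r^2 - 1)^2, R_{rθ} = 0, R_{θθ} = -4*r^2/(r^2 - 1)^2
Inverse metric: g^{rr} = (1 - r^2)^2/4, g^{θθ} = (1 - r^2)^2/(4*r^2)
R = g^{ij} R_{ij} = ((1 - r^2)^2/4)(-4/(r^2 - 1)^2) + ((1 - r^2)^2/(4*r^2))(-4*r^2/(r^2 - 1)^2) = -2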